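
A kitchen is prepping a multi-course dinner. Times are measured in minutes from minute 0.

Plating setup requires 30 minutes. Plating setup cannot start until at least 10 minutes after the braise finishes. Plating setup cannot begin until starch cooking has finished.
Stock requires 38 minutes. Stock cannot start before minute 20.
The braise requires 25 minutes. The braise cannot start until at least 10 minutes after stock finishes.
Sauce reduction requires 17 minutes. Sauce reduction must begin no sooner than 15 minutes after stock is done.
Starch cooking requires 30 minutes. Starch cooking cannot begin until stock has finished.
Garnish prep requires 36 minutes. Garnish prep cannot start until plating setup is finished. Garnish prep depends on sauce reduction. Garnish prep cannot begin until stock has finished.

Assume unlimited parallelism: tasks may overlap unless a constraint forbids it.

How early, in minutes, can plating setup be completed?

After its own release at minute 20, stock can start at minute 20 and finishes at minute 58.
After stock (finishes minute 58), starch cooking can start at minute 58 and finishes at minute 88.
The braise waits on stock (finishes minute 58, plus 10-minute gap → minute 68), so it starts at minute 68 and finishes at 68 + 25 = minute 93.
Plating setup needs all of the braise (finishes minute 93, plus 10-minute gap → minute 103); starch cooking (finishes minute 88). That puts its earliest start at minute 103; it finishes at 103 + 30 = minute 133.

133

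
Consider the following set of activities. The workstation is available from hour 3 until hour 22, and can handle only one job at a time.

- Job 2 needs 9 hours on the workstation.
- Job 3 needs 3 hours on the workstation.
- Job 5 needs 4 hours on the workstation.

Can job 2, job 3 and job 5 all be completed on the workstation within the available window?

Yes

The workstation window is 22 − 3 = 19 hours.
Running back to back, the jobs need 9 + 3 + 4 = 16 hours on the workstation.
Since 16 ≤ 19, they fit within the window.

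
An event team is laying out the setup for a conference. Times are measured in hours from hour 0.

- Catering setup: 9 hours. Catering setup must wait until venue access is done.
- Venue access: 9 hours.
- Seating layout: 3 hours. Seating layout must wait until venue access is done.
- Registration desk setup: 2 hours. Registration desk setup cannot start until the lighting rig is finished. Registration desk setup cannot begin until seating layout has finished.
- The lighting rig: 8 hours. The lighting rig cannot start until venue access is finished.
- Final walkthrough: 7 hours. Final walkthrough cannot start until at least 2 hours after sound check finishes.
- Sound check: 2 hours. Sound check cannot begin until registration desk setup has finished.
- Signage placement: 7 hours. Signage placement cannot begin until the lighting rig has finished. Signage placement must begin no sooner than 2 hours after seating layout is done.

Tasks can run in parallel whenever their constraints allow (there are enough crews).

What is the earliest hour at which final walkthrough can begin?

Venue access has no prerequisites, so it starts at hour 0 and finishes at hour 9.
After venue access (finishes hour 9), seating layout can start at hour 9 and finishes at hour 12.
The lighting rig waits on venue access (finishes hour 9), so it starts at hour 9 and finishes at 9 + 8 = hour 17.
Registration desk setup has to wait for the lighting rig (finishes hour 17); seating layout (finishes hour 12). The latest of these is hour 17, so registration desk setup runs hour 17 to 17 + 2 = hour 19.
Sound check cannot begin until registration desk setup (finishes hour 19). It runs from hour 19 to 19 + 2 = hour 21.
Final walkthrough waits on sound check (finishes hour 21, plus 2-hour gap → hour 23), so the earliest it can start is hour 23.

23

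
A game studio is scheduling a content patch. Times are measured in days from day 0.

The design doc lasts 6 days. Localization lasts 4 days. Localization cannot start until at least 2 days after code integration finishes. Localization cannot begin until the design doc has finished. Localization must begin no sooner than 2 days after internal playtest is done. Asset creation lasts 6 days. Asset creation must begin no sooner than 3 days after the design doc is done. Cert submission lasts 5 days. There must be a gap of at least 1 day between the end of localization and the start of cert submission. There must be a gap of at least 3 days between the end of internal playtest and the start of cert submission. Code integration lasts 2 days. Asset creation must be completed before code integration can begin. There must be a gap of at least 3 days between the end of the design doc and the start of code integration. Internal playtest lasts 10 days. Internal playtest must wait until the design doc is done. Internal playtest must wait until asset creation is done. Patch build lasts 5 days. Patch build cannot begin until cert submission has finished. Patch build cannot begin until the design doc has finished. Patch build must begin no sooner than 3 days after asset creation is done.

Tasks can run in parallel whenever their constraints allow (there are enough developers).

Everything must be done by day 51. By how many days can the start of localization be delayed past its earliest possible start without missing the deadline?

The design doc has no prerequisites, so it starts at day 0 and finishes at day 6.
Asset creation cannot begin until the design doc (finishes day 6, plus 3-day gap → day 9). It runs from day 9 to 9 + 6 = day 15.
Internal playtest needs all of the design doc (finishes day 6); asset creation (finishes day 15). That puts its earliest start at day 15; it finishes at 15 + 10 = day 25.
Code integration has to wait for asset creation (finishes day 15); the design doc (finishes day 6, plus 3-day gap → day 9). The latest of these is day 15, so code integration runs day 15 to 15 + 2 = day 17.
Localization needs all of code integration (finishes day 17, plus 2-day gap → day 19); the design doc (finishes day 6); internal playtest (finishes day 25, plus 2-day gap → day 27). That puts its earliest start at day 27; it finishes at 27 + 4 = day 31.

Working backward from the deadline:
Patch build must finish by day 51; it takes 5 days, so it must start by 51 − 5 = day 46.
Cert submission feeds into patch build (must start by day 46); so cert submission must finish by day 46 and therefore start by day 41.
Localization has to be done before cert submission (must start by day 41, minus 1-day gap → day 40). That means finishing by day 40, i.e. starting by 40 − 4 = day 36.
So localization can start as early as day 27 and as late as day 36, giving 36 − 27 = 9 days of slack.

9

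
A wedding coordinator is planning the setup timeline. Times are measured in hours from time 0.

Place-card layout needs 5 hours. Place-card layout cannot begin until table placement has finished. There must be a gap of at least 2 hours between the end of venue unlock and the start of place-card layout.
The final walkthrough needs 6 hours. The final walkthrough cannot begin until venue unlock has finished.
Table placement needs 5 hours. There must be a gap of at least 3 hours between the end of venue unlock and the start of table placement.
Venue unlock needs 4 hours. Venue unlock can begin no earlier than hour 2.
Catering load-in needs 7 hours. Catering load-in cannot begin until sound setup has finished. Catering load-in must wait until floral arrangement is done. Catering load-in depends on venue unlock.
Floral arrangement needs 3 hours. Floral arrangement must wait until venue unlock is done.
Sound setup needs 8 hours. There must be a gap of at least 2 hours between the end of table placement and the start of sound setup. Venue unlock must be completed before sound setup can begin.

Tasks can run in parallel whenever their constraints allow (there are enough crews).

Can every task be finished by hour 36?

Venue unlock waits on its own release at hour 2, so it starts at hour 2 and finishes at 2 + 4 = hour 6.
The final walkthrough waits on venue unlock (finishes hour 6), so it starts at hour 6 and finishes at 6 + 6 = hour 12.
Floral arrangement waits on venue unlock (finishes hour 6), so it starts at hour 6 and finishes at 6 + 3 = hour 9.
Table placement cannot begin until venue unlock (finishes hour 6, plus 3-hour gap → hour 9). It runs from hour 9 to 9 + 5 = hour 14.
For place-card layout: table placement (finishes hour 14); venue unlock (finishes hour 6, plus 2-hour gap → hour 8). Taking the maximum gives a start of hour 14, and it finishes at 14 + 5 = hour 19.
For sound setup: table placement (finishes hour 14, plus 2-hour gap → hour 16); venue unlock (finishes hour 6). Taking the maximum gives a start of hour 16, and it finishes at 16 + 8 = hour 24.
Catering load-in has to wait for sound setup (finishes hour 24); floral arrangement (finishes hour 9); venue unlock (finishes hour 6). The latest of these is hour 24, so catering load-in runs hour 24 to 24 + 7 = hour 31.
Every task is finished by hour 31, which is no later than the deadline of 36, so the schedule is feasible.

Yes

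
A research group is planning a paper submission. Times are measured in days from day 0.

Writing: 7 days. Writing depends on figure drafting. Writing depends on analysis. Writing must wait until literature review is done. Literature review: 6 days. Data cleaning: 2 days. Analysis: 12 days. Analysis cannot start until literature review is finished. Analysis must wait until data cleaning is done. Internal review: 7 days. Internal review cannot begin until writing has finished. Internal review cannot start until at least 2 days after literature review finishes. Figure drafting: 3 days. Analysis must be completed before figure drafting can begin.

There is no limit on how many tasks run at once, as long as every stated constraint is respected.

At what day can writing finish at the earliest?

Data cleaning has no prerequisites, so it starts at day 0 and finishes at day 2.
Nothing blocks literature review, so it runs from day 0 to day 6.
Analysis needs all of literature review (finishes day 6); data cleaning (finishes day 2). That puts its earliest start at day 6; it finishes at 6 + 12 = day 18.
After analysis (finishes day 18), figure drafting can start at day 18 and finishes at day 21.
Writing cannot start until figure drafting (finishes day 21); analysis (finishes day 18); literature review (finishes day 6). The controlling bound is day 21, so writing finishes at 21 + 7 = day 28.

28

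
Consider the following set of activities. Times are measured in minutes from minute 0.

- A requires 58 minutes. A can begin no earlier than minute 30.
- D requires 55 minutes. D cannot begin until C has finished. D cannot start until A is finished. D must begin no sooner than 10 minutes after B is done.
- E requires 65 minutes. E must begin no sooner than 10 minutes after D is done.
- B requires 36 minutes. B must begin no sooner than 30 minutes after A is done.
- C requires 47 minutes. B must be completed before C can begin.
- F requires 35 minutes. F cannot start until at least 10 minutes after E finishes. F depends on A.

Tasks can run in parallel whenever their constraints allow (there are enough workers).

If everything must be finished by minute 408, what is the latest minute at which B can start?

F must finish by minute 408; it takes 35 minutes, so it must start by 408 − 35 = minute 373.
Since F (must start by minute 373, minus 10-minute gap → minute 363) depends on it, E must finish by minute 363. Backing off its 65-minute duration gives a latest start of minute 298.
D has to be done before E (must start by minute 298, minus 10-minute gap → minute 288). That means finishing by minute 288, i.e. starting by 288 − 55 = minute 233.
C has to be done before D (must start by minute 233). That means finishing by minute 233, i.e. starting by 233 − 47 = minute 186.
B feeds C (must start by minute 186); D (must start by minute 233, minus 10-minute gap → minute 223). Taking the minimum, B must finish by minute 186 and start by 186 − 36 = minute 150.

150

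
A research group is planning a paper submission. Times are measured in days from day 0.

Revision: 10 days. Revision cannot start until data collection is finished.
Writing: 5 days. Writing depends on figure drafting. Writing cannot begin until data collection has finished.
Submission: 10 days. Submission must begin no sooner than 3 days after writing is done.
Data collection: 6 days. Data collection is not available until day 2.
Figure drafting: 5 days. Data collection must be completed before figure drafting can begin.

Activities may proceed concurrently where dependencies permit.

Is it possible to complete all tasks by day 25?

No

Data collection waits on its own release at day 2, so it starts at day 2 and finishes at 2 + 6 = day 8.
After data collection (finishes day 8), revision can start at day 8 and finishes at day 18.
After data collection (finishes day 8), figure drafting can start at day 8 and finishes at day 13.
Writing cannot start until figure drafting (finishes day 13); data collection (finishes day 8). The controlling bound is day 13, so writing finishes at 13 + 5 = day 18.
Submission cannot begin until writing (finishes day 18, plus 3-day gap → day 21). It runs from day 21 to 21 + 10 = day 31.
The earliest everything can be done is day 31, which is after the deadline of 25, so it is not possible.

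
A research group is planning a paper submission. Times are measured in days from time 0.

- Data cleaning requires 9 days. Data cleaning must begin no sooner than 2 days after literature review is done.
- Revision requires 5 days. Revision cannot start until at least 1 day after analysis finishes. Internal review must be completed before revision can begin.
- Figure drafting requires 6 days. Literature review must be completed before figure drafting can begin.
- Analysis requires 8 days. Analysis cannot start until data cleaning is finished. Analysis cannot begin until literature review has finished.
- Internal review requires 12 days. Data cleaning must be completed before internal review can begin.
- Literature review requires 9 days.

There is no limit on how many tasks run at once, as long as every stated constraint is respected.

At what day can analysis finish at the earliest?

Nothing blocks literature review, so it runs from day 0 to day 9.
Data cleaning cannot begin until literature review (finishes day 9, plus 2-day gap → day 11). It runs from day 11 to 11 + 9 = day 20.
Analysis has to wait for data cleaning (finishes day 20); literature review (finishes day 9). The latest of these is day 20, so analysis runs day 20 to 20 + 8 = day 28.

28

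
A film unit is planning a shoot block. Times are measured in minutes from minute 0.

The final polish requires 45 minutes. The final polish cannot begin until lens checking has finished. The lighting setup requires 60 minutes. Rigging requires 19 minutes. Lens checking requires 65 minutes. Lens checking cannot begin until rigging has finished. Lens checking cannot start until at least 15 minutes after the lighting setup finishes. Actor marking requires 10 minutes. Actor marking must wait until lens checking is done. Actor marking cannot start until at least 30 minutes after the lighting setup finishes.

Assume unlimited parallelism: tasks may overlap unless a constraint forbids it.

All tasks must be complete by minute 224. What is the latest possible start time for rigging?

95

Nothing follows actor marking; the deadline of minute 224 is its only limit. It must start by 224 − 10 = minute 214.
The final polish has no dependents, so it just needs to finish by minute 224. Starting by 224 − 45 = minute 179 achieves that.
For lens checking: actor marking (must start by minute 214); the final polish (must start by minute 179). The most restrictive is minute 179; with a 65-minute duration, lens checking must start by minute 114.
Rigging must finish before lens checking (must start by minute 114). With a 19-minute duration, rigging must start by 114 − 19 = minute 95.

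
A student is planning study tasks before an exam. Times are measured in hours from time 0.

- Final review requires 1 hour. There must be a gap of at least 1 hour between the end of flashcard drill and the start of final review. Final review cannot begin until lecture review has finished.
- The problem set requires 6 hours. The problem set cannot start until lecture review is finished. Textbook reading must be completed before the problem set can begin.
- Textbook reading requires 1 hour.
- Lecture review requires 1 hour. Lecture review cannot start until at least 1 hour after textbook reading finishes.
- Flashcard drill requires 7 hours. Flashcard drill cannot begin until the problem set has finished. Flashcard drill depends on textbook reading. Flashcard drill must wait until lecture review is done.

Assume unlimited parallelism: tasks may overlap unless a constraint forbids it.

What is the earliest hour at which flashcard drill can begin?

Textbook reading has no prerequisites, so it starts at hour 0 and finishes at hour 1.
Lecture review waits on textbook reading (finishes hour 1, plus 1-hour gap → hour 2), so it starts at hour 2 and finishes at 2 + 1 = hour 3.
The problem set needs all of lecture review (finishes hour 3); textbook reading (finishes hour 1). That puts its earliest start at hour 3; it finishes at 3 + 6 = hour 9.
Flashcard drill waits on the problem set (finishes hour 9); textbook reading (finishes hour 1); lecture review (finishes hour 3). The latest of these is hour 9, which is the earliest flashcard drill can start.

9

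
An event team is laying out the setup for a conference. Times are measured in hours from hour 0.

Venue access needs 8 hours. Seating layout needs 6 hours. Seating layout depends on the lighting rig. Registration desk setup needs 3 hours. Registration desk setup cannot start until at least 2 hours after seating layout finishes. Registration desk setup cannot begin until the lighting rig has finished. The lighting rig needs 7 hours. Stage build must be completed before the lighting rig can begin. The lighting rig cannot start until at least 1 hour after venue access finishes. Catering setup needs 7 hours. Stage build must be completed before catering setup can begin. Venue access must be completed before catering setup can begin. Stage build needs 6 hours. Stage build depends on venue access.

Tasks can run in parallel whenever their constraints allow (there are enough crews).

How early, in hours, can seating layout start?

Nothing blocks venue access, so it runs from hour 0 to hour 8.
Stage build waits on venue access (finishes hour 8), so it starts at hour 8 and finishes at 8 + 6 = hour 14.
The lighting rig has to wait for stage build (finishes hour 14); venue access (finishes hour 8, plus 1-hour gap → hour 9). The latest of these is hour 14, so the lighting rig runs hour 14 to 14 + 7 = hour 21.
Seating layout waits on the lighting rig (finishes hour 21), so the earliest it can start is hour 21.

21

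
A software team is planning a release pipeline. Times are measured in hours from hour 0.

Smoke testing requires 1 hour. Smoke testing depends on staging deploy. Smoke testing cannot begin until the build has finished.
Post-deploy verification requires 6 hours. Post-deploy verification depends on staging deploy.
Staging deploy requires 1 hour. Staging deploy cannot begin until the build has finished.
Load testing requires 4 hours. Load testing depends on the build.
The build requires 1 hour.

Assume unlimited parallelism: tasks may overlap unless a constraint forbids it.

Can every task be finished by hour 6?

No

The build has no prerequisites, so it starts at hour 0 and finishes at hour 1.
Load testing cannot begin until the build (finishes hour 1). It runs from hour 1 to 1 + 4 = hour 5.
Staging deploy waits on the build (finishes hour 1), so it starts at hour 1 and finishes at 1 + 1 = hour 2.
Post-deploy verification waits on staging deploy (finishes hour 2), so it starts at hour 2 and finishes at 2 + 6 = hour 8.
Smoke testing cannot start until staging deploy (finishes hour 2); the build (finishes hour 1). The controlling bound is hour 2, so smoke testing finishes at 2 + 1 = hour 3.
The earliest everything can be done is hour 8, which is after the deadline of 6, so it is not possible.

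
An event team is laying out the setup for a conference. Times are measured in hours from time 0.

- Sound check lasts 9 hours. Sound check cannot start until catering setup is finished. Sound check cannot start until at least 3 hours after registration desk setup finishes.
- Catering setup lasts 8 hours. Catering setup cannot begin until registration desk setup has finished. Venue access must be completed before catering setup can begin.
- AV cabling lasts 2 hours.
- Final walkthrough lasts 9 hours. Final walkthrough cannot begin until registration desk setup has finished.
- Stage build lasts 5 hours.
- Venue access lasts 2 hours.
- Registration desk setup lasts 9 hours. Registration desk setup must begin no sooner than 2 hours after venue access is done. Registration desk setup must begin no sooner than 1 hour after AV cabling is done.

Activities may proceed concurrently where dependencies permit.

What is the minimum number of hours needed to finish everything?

Nothing blocks AV cabling, so it runs from hour 0 to hour 2.
Stage build has no prerequisites, so it starts at hour 0 and finishes at hour 5.
Venue access has no prerequisites, so it starts at hour 0 and finishes at hour 2.
Registration desk setup needs all of venue access (finishes hour 2, plus 2-hour gap → hour 4); AV cabling (finishes hour 2, plus 1-hour gap → hour 3). That puts its earliest start at hour 4; it finishes at 4 + 9 = hour 13.
Final walkthrough waits on registration desk setup (finishes hour 13), so it starts at hour 13 and finishes at 13 + 9 = hour 22.
For catering setup: registration desk setup (finishes hour 13); venue access (finishes hour 2). Taking the maximum gives a start of hour 13, and it finishes at 13 + 8 = hour 21.
Sound check has to wait for catering setup (finishes hour 21); registration desk setup (finishes hour 13, plus 3-hour gap → hour 16). The latest of these is hour 21, so sound check runs hour 21 to 21 + 9 = hour 30.
All tasks are finished once the last one completes. Finish times: Venue access at 2, Stage build at 5, AV cabling at 2, Registration desk setup at 13, Catering setup at 21, Sound check at 30, Final walkthrough at 22. The latest is hour 30.

30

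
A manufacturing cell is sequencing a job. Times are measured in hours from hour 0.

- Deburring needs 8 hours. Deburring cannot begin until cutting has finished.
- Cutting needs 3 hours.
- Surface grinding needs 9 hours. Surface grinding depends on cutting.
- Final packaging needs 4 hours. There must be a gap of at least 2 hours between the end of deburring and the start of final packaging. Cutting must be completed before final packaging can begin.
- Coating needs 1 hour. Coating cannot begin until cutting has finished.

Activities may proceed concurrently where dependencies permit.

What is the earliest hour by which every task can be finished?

Nothing blocks cutting, so it runs from hour 0 to hour 3.
Coating cannot begin until cutting (finishes hour 3). It runs from hour 3 to 3 + 1 = hour 4.
After cutting (finishes hour 3), surface grinding can start at hour 3 and finishes at hour 12.
Deburring cannot begin until cutting (finishes hour 3). It runs from hour 3 to 3 + 8 = hour 11.
For final packaging: deburring (finishes hour 11, plus 2-hour gap → hour 13); cutting (finishes hour 3). Taking the maximum gives a start of hour 13, and it finishes at 13 + 4 = hour 17.
All tasks are finished once the last one completes. Finish times: Cutting at 3, Deburring at 11, Surface grinding at 12, Coating at 4, Final packaging at 17. The latest is hour 17.

17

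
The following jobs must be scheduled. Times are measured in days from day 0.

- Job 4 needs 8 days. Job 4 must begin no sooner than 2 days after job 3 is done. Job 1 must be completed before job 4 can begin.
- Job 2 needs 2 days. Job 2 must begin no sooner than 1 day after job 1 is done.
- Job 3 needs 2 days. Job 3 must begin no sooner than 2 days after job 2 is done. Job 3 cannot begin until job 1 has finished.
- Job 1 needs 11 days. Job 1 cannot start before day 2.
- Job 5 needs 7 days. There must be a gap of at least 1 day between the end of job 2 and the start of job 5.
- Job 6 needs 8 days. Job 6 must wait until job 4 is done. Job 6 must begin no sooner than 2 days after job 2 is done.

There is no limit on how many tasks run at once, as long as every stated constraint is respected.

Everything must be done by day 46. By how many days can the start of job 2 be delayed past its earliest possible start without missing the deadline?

8

Job 1 waits on its own release at day 2, so it starts at day 2 and finishes at 2 + 11 = day 13.
Job 2 cannot begin until job 1 (finishes day 13, plus 1-day gap → day 14). It runs from day 14 to 14 + 2 = day 16.

Working backward from the deadline:
Job 6 has no dependents, so it just needs to finish by day 46. Starting by 46 − 8 = day 38 achieves that.
Job 4 feeds into job 6 (must start by day 38); so job 4 must finish by day 38 and therefore start by day 30.
Job 3 has to be done before job 4 (must start by day 30, minus 2-day gap → day 28). That means finishing by day 28, i.e. starting by 28 − 2 = day 26.
Job 5 has no dependents, so it just needs to finish by day 46. Starting by 46 − 7 = day 39 achieves that.
Job 2 feeds job 3 (must start by day 26, minus 2-day gap → day 24); job 5 (must start by day 39, minus 1-day gap → day 38); job 6 (must start by day 38, minus 2-day gap → day 36). Taking the minimum, job 2 must finish by day 24 and start by 24 − 2 = day 22.
So job 2 can start as early as day 14 and as late as day 22, giving 22 − 14 = 8 days of slack.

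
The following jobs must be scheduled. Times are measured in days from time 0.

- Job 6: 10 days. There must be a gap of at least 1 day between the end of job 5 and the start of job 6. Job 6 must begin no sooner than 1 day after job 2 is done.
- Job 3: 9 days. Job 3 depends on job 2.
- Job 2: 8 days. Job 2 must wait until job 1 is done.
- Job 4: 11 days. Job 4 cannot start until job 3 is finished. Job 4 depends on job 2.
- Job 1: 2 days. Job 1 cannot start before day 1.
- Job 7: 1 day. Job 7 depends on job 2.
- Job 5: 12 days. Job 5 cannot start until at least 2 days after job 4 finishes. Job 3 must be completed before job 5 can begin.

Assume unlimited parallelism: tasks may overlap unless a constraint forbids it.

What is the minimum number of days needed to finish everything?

56

After its own release at day 1, job 1 can start at day 1 and finishes at day 3.
After job 1 (finishes day 3), job 2 can start at day 3 and finishes at day 11.
Job 7 waits on job 2 (finishes day 11), so it starts at day 11 and finishes at 11 + 1 = day 12.
Job 3 cannot begin until job 2 (finishes day 11). It runs from day 11 to 11 + 9 = day 20.
Job 4 cannot start until job 3 (finishes day 20); job 2 (finishes day 11). The controlling bound is day 20, so job 4 finishes at 20 + 11 = day 31.
For job 5: job 4 (finishes day 31, plus 2-day gap → day 33); job 3 (finishes day 20). Taking the maximum gives a start of day 33, and it finishes at 33 + 12 = day 45.
Job 6 cannot start until job 5 (finishes day 45, plus 1-day gap → day 46); job 2 (finishes day 11, plus 1-day gap → day 12). The controlling bound is day 46, so job 6 finishes at 46 + 10 = day 56.
All tasks are finished once the last one completes. Finish times: Job 1 at 3, Job 2 at 11, Job 3 at 20, Job 4 at 31, Job 5 at 45, Job 6 at 56, Job 7 at 12. The latest is day 56.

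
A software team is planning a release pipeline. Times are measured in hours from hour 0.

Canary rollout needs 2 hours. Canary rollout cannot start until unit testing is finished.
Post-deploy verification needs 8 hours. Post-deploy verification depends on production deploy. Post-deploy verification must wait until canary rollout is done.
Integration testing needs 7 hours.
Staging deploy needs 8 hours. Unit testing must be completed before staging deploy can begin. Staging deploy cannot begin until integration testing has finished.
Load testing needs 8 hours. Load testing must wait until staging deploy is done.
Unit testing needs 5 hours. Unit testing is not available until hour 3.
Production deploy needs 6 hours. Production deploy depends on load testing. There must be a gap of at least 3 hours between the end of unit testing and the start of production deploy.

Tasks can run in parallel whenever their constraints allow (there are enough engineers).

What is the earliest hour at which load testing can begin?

16

Nothing blocks integration testing, so it runs from hour 0 to hour 7.
Unit testing cannot begin until its own release at hour 3. It runs from hour 3 to 3 + 5 = hour 8.
Staging deploy cannot start until unit testing (finishes hour 8); integration testing (finishes hour 7). The controlling bound is hour 8, so staging deploy finishes at 8 + 8 = hour 16.
Load testing waits on staging deploy (finishes hour 16), so the earliest it can start is hour 16.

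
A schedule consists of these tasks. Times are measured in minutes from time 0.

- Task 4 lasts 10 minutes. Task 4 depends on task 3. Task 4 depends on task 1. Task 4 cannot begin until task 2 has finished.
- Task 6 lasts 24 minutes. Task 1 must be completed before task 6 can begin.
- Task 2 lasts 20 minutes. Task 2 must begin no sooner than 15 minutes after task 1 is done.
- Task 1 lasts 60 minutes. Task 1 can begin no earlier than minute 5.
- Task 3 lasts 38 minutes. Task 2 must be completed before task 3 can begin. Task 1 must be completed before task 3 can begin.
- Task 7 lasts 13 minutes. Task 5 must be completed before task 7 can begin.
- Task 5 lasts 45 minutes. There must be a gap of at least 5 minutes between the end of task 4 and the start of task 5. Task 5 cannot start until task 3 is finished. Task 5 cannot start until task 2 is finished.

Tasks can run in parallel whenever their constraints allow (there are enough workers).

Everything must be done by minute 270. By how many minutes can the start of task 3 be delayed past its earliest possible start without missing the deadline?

Task 1 waits on its own release at minute 5, so it starts at minute 5 and finishes at 5 + 60 = minute 65.
Task 2 waits on task 1 (finishes minute 65, plus 15-minute gap → minute 80), so it starts at minute 80 and finishes at 80 + 20 = minute 100.
Task 3 needs all of task 2 (finishes minute 100); task 1 (finishes minute 65). That puts its earliest start at minute 100; it finishes at 100 + 38 = minute 138.

Working backward from the deadline:
Task 7 must finish by minute 270; it takes 13 minutes, so it must start by 270 − 13 = minute 257.
Task 5 feeds into task 7 (must start by minute 257); so task 5 must finish by minute 257 and therefore start by minute 212.
Task 4 must finish before task 5 (must start by minute 212, minus 5-minute gap → minute 207). With a 10-minute duration, task 4 must start by 207 − 10 = minute 197.
For task 3: task 4 (must start by minute 197); task 5 (must start by minute 212). The most restrictive is minute 197; with a 38-minute duration, task 3 must start by minute 159.
So task 3 can start as early as minute 100 and as late as minute 159, giving 159 − 100 = 59 minutes of slack.

59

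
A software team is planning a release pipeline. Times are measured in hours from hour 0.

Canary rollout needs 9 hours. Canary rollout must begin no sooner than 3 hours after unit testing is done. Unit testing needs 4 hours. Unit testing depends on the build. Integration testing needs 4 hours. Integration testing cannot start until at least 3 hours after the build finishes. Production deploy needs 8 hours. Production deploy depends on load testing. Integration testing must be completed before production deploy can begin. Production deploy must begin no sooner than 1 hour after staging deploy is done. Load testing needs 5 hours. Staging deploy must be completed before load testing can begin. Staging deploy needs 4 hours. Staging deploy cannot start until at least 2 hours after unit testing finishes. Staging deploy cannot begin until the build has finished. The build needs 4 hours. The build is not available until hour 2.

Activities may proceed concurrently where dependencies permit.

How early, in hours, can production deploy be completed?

The build waits on its own release at hour 2, so it starts at hour 2 and finishes at 2 + 4 = hour 6.
After the build (finishes hour 6, plus 3-hour gap → hour 9), integration testing can start at hour 9 and finishes at hour 13.
After the build (finishes hour 6), unit testing can start at hour 6 and finishes at hour 10.
Staging deploy cannot start until unit testing (finishes hour 10, plus 2-hour gap → hour 12); the build (finishes hour 6). The controlling bound is hour 12, so staging deploy finishes at 12 + 4 = hour 16.
After staging deploy (finishes hour 16), load testing can start at hour 16 and finishes at hour 21.
Production deploy has to wait for load testing (finishes hour 21); integration testing (finishes hour 13); staging deploy (finishes hour 16, plus 1-hour gap → hour 17). The latest of these is hour 21, so production deploy runs hour 21 to 21 + 8 = hour 29.

29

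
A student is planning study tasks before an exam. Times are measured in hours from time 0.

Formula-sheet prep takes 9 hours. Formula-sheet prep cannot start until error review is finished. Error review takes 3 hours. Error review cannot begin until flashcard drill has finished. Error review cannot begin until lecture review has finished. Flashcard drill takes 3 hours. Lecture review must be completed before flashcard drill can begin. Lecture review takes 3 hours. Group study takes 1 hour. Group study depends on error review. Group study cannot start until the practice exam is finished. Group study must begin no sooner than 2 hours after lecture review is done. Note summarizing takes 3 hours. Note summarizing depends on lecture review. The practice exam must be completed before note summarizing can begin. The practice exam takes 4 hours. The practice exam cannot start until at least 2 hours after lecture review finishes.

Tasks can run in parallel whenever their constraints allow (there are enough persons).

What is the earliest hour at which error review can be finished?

Lecture review can start immediately at hour 0; it finishes at hour 3.
After lecture review (finishes hour 3), flashcard drill can start at hour 3 and finishes at hour 6.
Error review cannot start until flashcard drill (finishes hour 6); lecture review (finishes hour 3). The controlling bound is hour 6, so error review finishes at 6 + 3 = hour 9.

9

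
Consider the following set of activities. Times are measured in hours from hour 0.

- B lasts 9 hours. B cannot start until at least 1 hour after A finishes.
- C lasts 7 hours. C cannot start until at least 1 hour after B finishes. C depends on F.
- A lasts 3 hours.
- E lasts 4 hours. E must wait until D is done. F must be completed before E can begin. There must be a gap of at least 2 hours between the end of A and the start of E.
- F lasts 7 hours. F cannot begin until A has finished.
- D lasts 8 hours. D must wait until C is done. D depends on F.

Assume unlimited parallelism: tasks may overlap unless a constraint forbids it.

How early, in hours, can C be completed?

21

A has no prerequisites, so it starts at hour 0 and finishes at hour 3.
F cannot begin until A (finishes hour 3). It runs from hour 3 to 3 + 7 = hour 10.
B cannot begin until A (finishes hour 3, plus 1-hour gap → hour 4). It runs from hour 4 to 4 + 9 = hour 13.
C has to wait for B (finishes hour 13, plus 1-hour gap → hour 14); F (finishes hour 10). The latest of these is hour 14, so C runs hour 14 to 14 + 7 = hour 21.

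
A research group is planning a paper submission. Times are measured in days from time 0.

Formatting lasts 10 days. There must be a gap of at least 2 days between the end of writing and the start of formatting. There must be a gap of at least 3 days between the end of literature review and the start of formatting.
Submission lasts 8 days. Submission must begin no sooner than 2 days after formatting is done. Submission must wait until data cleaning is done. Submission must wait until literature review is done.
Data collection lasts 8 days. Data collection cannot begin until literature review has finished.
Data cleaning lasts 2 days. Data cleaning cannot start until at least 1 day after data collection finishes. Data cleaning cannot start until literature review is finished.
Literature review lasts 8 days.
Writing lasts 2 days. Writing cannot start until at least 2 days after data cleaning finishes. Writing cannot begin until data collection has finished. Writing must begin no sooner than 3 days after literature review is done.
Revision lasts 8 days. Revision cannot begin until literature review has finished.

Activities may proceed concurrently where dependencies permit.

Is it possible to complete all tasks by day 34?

No

Literature review can start immediately at day 0; it finishes at day 8.
Revision cannot begin until literature review (finishes day 8). It runs from day 8 to 8 + 8 = day 16.
Data collection waits on literature review (finishes day 8), so it starts at day 8 and finishes at 8 + 8 = day 16.
For data cleaning: data collection (finishes day 16, plus 1-day gap → day 17); literature review (finishes day 8). Taking the maximum gives a start of day 17, and it finishes at 17 + 2 = day 19.
Writing needs all of data cleaning (finishes day 19, plus 2-day gap → day 21); data collection (finishes day 16); literature review (finishes day 8, plus 3-day gap → day 11). That puts its earliest start at day 21; it finishes at 21 + 2 = day 23.
Formatting needs all of writing (finishes day 23, plus 2-day gap → day 25); literature review (finishes day 8, plus 3-day gap → day 11). That puts its earliest start at day 25; it finishes at 25 + 10 = day 35.
Submission needs all of formatting (finishes day 35, plus 2-day gap → day 37); data cleaning (finishes day 19); literature review (finishes day 8). That puts its earliest start at day 37; it finishes at 37 + 8 = day 45.
The earliest everything can be done is day 45, which is after the deadline of 34, so it is not possible.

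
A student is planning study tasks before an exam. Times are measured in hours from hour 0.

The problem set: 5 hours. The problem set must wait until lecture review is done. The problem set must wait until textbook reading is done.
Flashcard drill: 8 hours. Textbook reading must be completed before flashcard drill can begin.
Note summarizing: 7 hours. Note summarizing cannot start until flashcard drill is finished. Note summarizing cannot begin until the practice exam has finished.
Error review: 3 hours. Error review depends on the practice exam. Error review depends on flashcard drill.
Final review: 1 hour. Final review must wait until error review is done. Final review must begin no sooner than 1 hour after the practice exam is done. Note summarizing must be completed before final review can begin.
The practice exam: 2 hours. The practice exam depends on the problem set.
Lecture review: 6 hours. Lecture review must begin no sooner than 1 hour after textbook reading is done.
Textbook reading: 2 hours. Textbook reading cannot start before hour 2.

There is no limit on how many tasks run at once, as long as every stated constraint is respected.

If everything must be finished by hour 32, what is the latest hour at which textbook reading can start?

Nothing follows final review; the deadline of hour 32 is its only limit. It must start by 32 − 1 = hour 31.
Since final review (must start by hour 31) depends on it, error review must finish by hour 31. Backing off its 3-hour duration gives a latest start of hour 28.
Note summarizing feeds into final review (must start by hour 31); so note summarizing must finish by hour 31 and therefore start by hour 24.
For the practice exam: error review (must start by hour 28); note summarizing (must start by hour 24); final review (must start by hour 31, minus 1-hour gap → hour 30). The most restrictive is hour 24; with a 2-hour duration, the practice exam must start by hour 22.
The problem set feeds into the practice exam (must start by hour 22); so the problem set must finish by hour 22 and therefore start by hour 17.
Lecture review must finish before the problem set (must start by hour 17). With a 6-hour duration, lecture review must start by 17 − 6 = hour 11.
For flashcard drill: error review (must start by hour 28); note summarizing (must start by hour 24). The most restrictive is hour 24; with an 8-hour duration, flashcard drill must start by hour 16.
For textbook reading: lecture review (must start by hour 11, minus 1-hour gap → hour 10); the problem set (must start by hour 17); flashcard drill (must start by hour 16). The most restrictive is hour 10; with a 2-hour duration, textbook reading must start by hour 8.

8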